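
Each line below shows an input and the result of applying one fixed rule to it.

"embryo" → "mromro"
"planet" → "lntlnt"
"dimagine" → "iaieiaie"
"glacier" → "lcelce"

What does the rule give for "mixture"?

itritr

What's happening: keep every other character starting from the second (positions 2nd, 4th, 6th, ...), then write the whole string twice.
So "mixture" becomes "itritr".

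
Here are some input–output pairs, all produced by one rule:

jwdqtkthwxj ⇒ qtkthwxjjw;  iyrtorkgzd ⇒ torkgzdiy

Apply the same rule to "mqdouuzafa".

ouuzafamq

In each case the input is transformed by: move the first 2 characters to the end (rotate left by 2), then delete the first character.
On "mqdouuzafa": the first step gives "douuzafamq", and the second then gives "ouuzafamq".
(Check on "jwdqtkthwxj": → "dqtkthwxjjw" → "qtkthwxjjw" ✓)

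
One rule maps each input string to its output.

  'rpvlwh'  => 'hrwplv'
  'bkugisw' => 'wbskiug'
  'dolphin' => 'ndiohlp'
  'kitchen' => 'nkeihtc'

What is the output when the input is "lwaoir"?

Looking at the pairs, the operation is to take characters alternately from the front and the back (1st, last, 2nd, 2nd-last, ...), then swap each adjacent pair of characters (1↔2, 3↔4, ...).
Working it through for "lwaoir": intermediate "lrwiao", final "rliwoa".

rliwoa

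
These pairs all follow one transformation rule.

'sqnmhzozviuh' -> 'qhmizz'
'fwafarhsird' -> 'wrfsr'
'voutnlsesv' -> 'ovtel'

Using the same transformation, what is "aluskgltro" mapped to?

The rule is to keep every other character starting from the second (positions 2nd, 4th, 6th, ...), then take characters alternately from the front and the back (1st, last, 2nd, 2nd-last, ...).
Working it through for "aluskgltro": intermediate "lsgto", final "lostg".

lostg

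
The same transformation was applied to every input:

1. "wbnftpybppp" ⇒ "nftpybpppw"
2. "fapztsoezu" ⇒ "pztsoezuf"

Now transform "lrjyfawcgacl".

Looking at the pairs, the operation is to move the first character to the end, then delete the first character.
On "lrjyfawcgacl": the first step gives "rjyfawcgacll", and the second then gives "jyfawcgacll".

jyfawcgacll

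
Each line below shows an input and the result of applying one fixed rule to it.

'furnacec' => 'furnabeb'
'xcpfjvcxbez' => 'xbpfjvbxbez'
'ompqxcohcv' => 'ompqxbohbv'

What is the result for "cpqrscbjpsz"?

The pattern: replace every "c" with "b".
Applying that to "cpqrscbjpsz" gives "bpqrsbbjpsz".

bpqrsbbjpsz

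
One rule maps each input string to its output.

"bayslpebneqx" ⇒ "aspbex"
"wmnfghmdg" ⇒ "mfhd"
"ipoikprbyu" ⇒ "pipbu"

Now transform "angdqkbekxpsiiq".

ndkexsi

Each output is the input with this applied: keep every other character starting from the second (positions 2nd, 4th, 6th, ...).
"angdqkbekxpsiiq" → "ndkexsi".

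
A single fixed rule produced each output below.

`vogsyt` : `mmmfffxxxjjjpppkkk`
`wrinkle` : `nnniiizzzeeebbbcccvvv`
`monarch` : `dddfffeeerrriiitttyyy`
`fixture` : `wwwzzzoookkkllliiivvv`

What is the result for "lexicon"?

In each case the input is transformed by: shift every letter 9 places backward in the alphabet (wrapping around), then repeat every character 3 times.
For "lexicon", step one produces "cvoztfe"; step two turns that into "cccvvvooozzztttfffeee".

cccvvvooozzztttfffeee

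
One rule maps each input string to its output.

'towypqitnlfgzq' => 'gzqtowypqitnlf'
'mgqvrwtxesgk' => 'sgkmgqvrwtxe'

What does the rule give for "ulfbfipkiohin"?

Looking at the pairs, the operation is to move the last 3 characters to the front (rotate right by 3).
For "ulfbfipkiohin" the result is "hinulfbfipkio".

hinulfbfipkio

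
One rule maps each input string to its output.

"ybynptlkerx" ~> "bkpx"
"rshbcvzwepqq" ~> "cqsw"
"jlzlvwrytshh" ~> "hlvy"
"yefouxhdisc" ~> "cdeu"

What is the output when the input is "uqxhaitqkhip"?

aiqq

The pattern: keep one character in every 3, starting at position 2 (positions 2nd, 5th, 8th, ...), then sort the characters into alphabetical order.
Working it through for "uqxhaitqkhip": intermediate "qaqi", final "aiqq".
(Check on "jlzlvwrytshh": → "lvyh" → "hlvy" ✓)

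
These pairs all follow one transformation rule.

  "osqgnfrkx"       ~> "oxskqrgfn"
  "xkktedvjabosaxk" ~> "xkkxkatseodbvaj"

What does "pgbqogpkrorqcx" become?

pxgcbqqroogrpk

The pattern: take characters alternately from the front and the back (1st, last, 2nd, 2nd-last, ...).
Applying that to "pgbqogpkrorqcx" gives "pxgcbqqroogrpk".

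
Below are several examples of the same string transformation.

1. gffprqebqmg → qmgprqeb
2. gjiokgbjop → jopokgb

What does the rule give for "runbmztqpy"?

qpybmzt

The pattern: delete the first 3 characters, then move the last 3 characters to the front (rotate right by 3).
For "runbmztqpy" the result is "qpybmzt".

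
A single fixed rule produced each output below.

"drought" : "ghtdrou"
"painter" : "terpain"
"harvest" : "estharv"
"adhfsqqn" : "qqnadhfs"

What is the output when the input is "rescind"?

In each case the input is transformed by: move the last 3 characters to the front (rotate right by 3).
So "rescind" becomes "indresc".

indresc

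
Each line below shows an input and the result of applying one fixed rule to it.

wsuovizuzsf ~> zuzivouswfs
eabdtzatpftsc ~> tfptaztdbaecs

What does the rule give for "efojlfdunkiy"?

knudfljofeyi

What's happening: move the last 2 characters to the front (rotate right by 2), then reverse the string.
Working it through for "efojlfdunkiy": intermediate "iyefojlfdunk", final "knudfljofeyi".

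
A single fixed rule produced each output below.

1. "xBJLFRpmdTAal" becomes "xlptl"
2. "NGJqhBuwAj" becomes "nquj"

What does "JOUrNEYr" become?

Each output is the input with this applied: keep one character in every 3, starting at position 1 (positions 1st, 4th, 7th, ...), then convert every letter to lowercase.
For "JOUrNEYr" the result is "jry".

jry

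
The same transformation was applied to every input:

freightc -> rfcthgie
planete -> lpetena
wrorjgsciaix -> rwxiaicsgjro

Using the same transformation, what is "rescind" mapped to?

Looking at the pairs, the operation is to move the first 2 characters to the end (rotate left by 2), then reverse the string.
Applying both steps to "rescind": "scindre", then "erdnics".

erdnics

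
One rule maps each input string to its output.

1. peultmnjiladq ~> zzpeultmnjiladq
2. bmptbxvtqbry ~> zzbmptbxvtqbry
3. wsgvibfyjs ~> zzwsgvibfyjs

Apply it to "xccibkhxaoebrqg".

What's happening: prepend "zz".
"xccibkhxaoebrqg" → "zzxccibkhxaoebrqg".

zzxccibkhxaoebrqg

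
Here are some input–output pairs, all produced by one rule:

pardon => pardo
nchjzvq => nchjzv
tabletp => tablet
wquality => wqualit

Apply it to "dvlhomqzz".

dvlhomqz

The rule is to delete the last character.
Applying that to "dvlhomqzz" gives "dvlhomqz".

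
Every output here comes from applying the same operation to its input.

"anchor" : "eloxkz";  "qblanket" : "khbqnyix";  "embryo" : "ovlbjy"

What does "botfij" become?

In each case the input is transformed by: swap the front and back halves of the string, then shift every letter 3 places backward in the alphabet (wrapping around).
Doing the same to "botfij": "cfgylq".

cfgylq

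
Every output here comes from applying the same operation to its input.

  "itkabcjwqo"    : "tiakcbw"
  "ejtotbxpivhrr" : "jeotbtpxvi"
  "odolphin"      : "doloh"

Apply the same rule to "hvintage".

The pattern: swap each adjacent pair of characters (1↔2, 3↔4, ...), then delete the last 3 characters.
Applying both steps to "hvintage": "vhniateg", then "vhnia".

vhnia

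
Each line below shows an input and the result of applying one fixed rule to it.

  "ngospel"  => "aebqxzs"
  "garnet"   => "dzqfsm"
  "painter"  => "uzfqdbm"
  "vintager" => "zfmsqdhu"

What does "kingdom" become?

What's happening: shift every letter 12 places forward in the alphabet (wrapping around), then move the first 2 characters to the end (rotate left by 2).
Starting from "kingdom": after the first operation, "wuzspay"; after the second, "zspaywu".
(Check on "painter": → "bmuzfqd" → "uzfqdbm" ✓)

zspaywu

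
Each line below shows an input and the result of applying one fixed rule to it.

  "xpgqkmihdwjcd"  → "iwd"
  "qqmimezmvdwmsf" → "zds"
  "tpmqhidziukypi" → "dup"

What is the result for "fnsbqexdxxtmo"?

The rule is to keep one character in every 3, starting at position 1 (positions 1st, 4th, 7th, ...), then keep only the last 3 characters.
Doing the same to "fnsbqexdxxtmo": "xxo".
(Check on "tpmqhidziukypi": → "tqdup" → "dup" ✓)

xxo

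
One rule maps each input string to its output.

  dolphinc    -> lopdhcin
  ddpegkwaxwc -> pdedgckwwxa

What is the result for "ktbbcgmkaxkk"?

btbkckgkmxka

The transformation: move the first 2 characters to the end (rotate left by 2), then take characters alternately from the front and the back (1st, last, 2nd, 2nd-last, ...).
Starting from "ktbbcgmkaxkk": after the first operation, "bbcgmkaxkkkt"; after the second, "btbkckgkmxka".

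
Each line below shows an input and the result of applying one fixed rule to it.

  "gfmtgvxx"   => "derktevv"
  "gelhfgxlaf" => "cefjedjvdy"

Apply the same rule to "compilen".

Each output is the input with this applied: shift every letter 2 places backward in the alphabet (wrapping around), then swap each adjacent pair of characters (1↔2, 3↔4, ...).
"compilen" → "amkngjcl" → "mankjglc".

mankjglc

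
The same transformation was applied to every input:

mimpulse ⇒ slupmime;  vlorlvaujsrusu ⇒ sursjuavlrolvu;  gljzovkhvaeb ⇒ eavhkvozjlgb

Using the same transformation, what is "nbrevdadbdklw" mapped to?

The pattern: move the last character to the front, then reverse the string.
Applying both steps to "nbrevdadbdklw": "wnbrevdadbdkl", then "lkdbdadverbnw".

lkdbdadverbnw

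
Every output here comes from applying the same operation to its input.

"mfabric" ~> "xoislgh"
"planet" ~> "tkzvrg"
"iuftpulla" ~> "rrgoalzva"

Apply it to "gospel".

vkrmuy

What's happening: shift every letter 6 places forward in the alphabet (wrapping around), then move the last 3 characters to the front (rotate right by 3).
Applying both steps to "gospel": "muyvkr", then "vkrmuy".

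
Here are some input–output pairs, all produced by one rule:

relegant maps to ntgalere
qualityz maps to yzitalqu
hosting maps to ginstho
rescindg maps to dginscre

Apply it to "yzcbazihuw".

uwihazcbyz

Looking at the pairs, the operation is to swap each adjacent pair of characters (1↔2, 3↔4, ...), then reverse the string.
Applying both steps to "yzcbazihuw": "zybczahiwu", then "uwihazcbyz".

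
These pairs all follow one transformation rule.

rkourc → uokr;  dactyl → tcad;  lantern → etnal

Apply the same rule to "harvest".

Each output is the input with this applied: delete the last 2 characters, then reverse the string.
"harvest" → "harve" → "evrah".

evrah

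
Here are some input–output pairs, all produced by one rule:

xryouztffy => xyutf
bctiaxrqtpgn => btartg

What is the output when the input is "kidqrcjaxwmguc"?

What's happening: keep every other character starting from the first (positions 1st, 3rd, 5th, ...).
For "kidqrcjaxwmguc" the result is "kdrjxmu".

kdrjxmu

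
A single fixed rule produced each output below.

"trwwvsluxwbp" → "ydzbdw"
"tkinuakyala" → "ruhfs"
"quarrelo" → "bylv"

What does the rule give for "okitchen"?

raou

Each output is the input with this applied: shift every letter 7 places forward in the alphabet (wrapping around), then keep every other character starting from the second (positions 2nd, 4th, 6th, ...).
"okitchen" → "raou".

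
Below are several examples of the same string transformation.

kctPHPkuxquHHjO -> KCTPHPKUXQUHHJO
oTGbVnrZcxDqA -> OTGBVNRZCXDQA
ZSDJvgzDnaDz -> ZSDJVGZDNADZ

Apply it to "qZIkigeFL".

Each output is the input with this applied: convert every letter to uppercase.
For "qZIkigeFL" the result is "QZIKIGEFL".

QZIKIGEFL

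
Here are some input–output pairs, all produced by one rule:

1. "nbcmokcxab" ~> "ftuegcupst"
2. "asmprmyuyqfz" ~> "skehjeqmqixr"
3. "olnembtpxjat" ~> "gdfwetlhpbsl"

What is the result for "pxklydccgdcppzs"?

hpcdqvuuyvuhhrk

Rule — shift every letter 8 places backward in the alphabet (wrapping around).
Doing the same to "pxklydccgdcppzs": "hpcdqvuuyvuhhrk".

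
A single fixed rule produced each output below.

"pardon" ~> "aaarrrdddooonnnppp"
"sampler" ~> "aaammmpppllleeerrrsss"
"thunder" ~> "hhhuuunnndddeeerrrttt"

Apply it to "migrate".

What's happening: move the first character to the end, then repeat every character 3 times.
"migrate" → "igratem" → "iiigggrrraaattteeemmm".

iiigggrrraaattteeemmm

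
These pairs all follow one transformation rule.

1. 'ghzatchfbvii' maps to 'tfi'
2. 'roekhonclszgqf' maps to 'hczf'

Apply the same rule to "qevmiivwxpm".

In each case the input is transformed by: keep one character in every 3, starting at position 2 (positions 2nd, 5th, 8th, ...), then delete the first character.
For "qevmiivwxpm", step one produces "eiwm"; step two turns that into "iwm".
(Check on "ghzatchfbvii": → "htfi" → "tfi" ✓)

iwm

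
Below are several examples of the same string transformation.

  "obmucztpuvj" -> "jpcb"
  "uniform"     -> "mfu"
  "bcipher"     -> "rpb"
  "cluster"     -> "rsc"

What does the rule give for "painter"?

Rule — reverse the string, then keep one character in every 3, starting at position 1 (positions 1st, 4th, 7th, ...).
For "painter" the result is "rnp".

rnp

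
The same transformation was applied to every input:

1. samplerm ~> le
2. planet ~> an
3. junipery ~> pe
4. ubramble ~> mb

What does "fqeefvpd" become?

fv

Each output is the input with this applied: move the last 2 characters to the front (rotate right by 2), then keep only the last 2 characters.
On "fqeefvpd": the first step gives "pdfqeefv", and the second then gives "fv".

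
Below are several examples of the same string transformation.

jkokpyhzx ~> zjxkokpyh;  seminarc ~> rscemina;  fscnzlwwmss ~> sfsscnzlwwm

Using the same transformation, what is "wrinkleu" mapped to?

ewurinkl

In each case the input is transformed by: swap the first and last characters, then move the last 2 characters to the front (rotate right by 2).
"wrinkleu" → "ewurinkl".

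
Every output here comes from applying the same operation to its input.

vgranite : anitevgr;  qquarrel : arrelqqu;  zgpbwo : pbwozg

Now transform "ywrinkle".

inkleywr

Rule — swap the front and back halves of the string, then move the last character to the front.
On "ywrinkle": the first step gives "nkleywri", and the second then gives "inkleywr".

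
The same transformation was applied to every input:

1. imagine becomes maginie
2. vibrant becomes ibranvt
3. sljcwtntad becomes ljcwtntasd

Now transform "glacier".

Rule — swap the first and last characters, then move the first character to the end.
Working it through for "glacier": intermediate "rlacieg", final "laciegr".
(Check on "vibrant": → "tibranv" → "ibranvt" ✓)

laciegr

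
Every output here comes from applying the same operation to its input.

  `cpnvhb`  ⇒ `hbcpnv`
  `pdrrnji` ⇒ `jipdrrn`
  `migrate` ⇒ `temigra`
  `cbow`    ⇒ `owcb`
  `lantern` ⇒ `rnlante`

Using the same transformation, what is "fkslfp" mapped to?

fpfksl

In each case the input is transformed by: move the last 2 characters to the front (rotate right by 2).
So "fkslfp" becomes "fpfksl".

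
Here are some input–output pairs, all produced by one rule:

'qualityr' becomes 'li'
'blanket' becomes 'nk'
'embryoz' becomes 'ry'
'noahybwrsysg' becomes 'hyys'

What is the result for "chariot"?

ri

The transformation: swap each adjacent pair of characters (1↔2, 3↔4, ...), then keep one character in every 3, starting at position 3 (positions 3rd, 6th, 9th, ...).
Applying that to "chariot" gives "ri".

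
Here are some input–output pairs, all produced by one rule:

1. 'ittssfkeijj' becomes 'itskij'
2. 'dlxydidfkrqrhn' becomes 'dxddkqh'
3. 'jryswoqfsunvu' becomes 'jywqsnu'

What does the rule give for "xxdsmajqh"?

xdmjh

Looking at the pairs, the operation is to keep every other character starting from the first (positions 1st, 3rd, 5th, ...).
For "xxdsmajqh" the result is "xdmjh".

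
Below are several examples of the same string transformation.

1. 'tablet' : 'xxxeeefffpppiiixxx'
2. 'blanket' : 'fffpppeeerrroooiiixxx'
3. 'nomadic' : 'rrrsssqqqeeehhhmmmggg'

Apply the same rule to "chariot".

gggllleeevvvmmmsssxxx

Looking at the pairs, the operation is to repeat every character 3 times, then shift every letter 4 places forward in the alphabet (wrapping around).
Applying both steps to "chariot": "ccchhhaaarrriiiooottt", then "gggllleeevvvmmmsssxxx".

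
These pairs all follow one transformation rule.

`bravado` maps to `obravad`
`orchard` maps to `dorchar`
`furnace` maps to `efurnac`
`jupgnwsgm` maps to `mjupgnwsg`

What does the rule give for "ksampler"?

Each output is the input with this applied: move the last character to the front.
For "ksampler" the result is "rksample".

rksample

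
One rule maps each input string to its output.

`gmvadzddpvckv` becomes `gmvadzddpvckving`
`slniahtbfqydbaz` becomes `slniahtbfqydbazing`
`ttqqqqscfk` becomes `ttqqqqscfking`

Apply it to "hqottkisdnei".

hqottkisdneiing

Looking at the pairs, the operation is to append "ing".
So "hqottkisdnei" becomes "hqottkisdneiing".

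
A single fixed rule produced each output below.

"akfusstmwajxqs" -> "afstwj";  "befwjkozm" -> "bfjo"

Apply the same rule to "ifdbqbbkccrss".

idqbcr

The transformation: delete the last 2 characters, then keep every other character starting from the first (positions 1st, 3rd, 5th, ...).
Applying both steps to "ifdbqbbkccrss": "ifdbqbbkccr", then "idqbcr".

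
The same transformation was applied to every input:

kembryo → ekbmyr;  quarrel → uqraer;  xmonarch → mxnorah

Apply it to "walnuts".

What's happening: swap each adjacent pair of characters (1↔2, 3↔4, ...), then delete the last character.
For "walnuts", step one produces "awnltus"; step two turns that into "awnltu".
(Check on "kembryo": → "ekbmyro" → "ekbmyr" ✓)

awnltu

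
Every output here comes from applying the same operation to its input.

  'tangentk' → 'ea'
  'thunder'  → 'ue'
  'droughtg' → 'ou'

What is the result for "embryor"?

oe

In each case the input is transformed by: move the first 2 characters to the end (rotate left by 2), then keep only the vowels.
For "embryor", step one produces "bryorem"; step two turns that into "oe".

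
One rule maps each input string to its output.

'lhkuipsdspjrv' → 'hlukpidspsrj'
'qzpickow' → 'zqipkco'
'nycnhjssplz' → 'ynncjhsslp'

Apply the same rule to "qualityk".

What's happening: delete the last character, then swap each adjacent pair of characters (1↔2, 3↔4, ...).
Starting from "qualityk": after the first operation, "quality"; after the second, "uqlatiy".
(Check on "lhkuipsdspjrv": → "lhkuipsdspjr" → "hlukpidspsrj" ✓)

uqlatiy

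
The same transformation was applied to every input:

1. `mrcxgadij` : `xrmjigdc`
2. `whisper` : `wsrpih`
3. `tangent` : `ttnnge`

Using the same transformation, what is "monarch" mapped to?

ronmhc

In each case the input is transformed by: sort the characters into reverse alphabetical order, then delete the last character.
Starting from "monarch": after the first operation, "ronmhca"; after the second, "ronmhc".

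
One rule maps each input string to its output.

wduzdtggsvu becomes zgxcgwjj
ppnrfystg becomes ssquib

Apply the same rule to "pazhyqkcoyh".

sdckbtnf

In each case the input is transformed by: delete the last 3 characters, then shift every letter 3 places forward in the alphabet (wrapping around).
Applying both steps to "pazhyqkcoyh": "pazhyqkc", then "sdckbtnf".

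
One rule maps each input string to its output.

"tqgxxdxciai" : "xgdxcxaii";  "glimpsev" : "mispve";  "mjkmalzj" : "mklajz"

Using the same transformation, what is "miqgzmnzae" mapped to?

Rule — swap each adjacent pair of characters (1↔2, 3↔4, ...), then delete the first 2 characters.
For "miqgzmnzae", step one produces "imgqmzznea"; step two turns that into "gqmzznea".

gqmzznea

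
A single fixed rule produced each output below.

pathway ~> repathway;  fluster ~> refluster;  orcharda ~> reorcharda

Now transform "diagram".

rediagram

What's happening: prepend "re".
For "diagram" the result is "rediagram".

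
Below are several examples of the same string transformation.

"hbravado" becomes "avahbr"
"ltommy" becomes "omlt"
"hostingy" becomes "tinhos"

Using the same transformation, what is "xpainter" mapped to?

intxpa

What's happening: delete the last 2 characters, then swap the front and back halves of the string.
Starting from "xpainter": after the first operation, "xpaint"; after the second, "intxpa".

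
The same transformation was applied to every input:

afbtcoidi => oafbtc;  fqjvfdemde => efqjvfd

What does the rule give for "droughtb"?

gdrou

The transformation: delete the last 3 characters, then move the last character to the front.
For "droughtb" the result is "gdrou".
(Check on "fqjvfdemde": → "fqjvfde" → "efqjvfd" ✓)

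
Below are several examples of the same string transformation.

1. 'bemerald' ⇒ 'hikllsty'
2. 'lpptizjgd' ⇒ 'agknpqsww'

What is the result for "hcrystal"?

afhjosyz

Rule — shift every letter 7 places forward in the alphabet (wrapping around), then sort the characters into alphabetical order.
Starting from "hcrystal": after the first operation, "ojyfzahs"; after the second, "afhjosyz".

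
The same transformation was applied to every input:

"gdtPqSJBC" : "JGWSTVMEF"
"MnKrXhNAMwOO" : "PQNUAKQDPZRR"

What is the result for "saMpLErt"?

Looking at the pairs, the operation is to shift every letter 3 places forward in the alphabet (wrapping around), then convert every letter to uppercase.
"saMpLErt" → "vdPsOHuw" → "VDPSOHUW".

VDPSOHUW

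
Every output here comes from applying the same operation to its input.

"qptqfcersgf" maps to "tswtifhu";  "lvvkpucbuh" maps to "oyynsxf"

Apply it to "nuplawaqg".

qxsodz

The pattern: shift every letter 3 places forward in the alphabet (wrapping around), then delete the last 3 characters.
Starting from "nuplawaqg": after the first operation, "qxsodzdtj"; after the second, "qxsodz".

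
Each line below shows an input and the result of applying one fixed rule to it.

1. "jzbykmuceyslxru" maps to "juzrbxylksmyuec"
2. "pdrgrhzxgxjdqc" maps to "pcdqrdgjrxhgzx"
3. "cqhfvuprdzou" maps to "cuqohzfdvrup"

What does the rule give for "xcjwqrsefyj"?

xjcyjfweqsr

Each output is the input with this applied: take characters alternately from the front and the back (1st, last, 2nd, 2nd-last, ...).
"xcjwqrsefyj" → "xjcyjfweqsr".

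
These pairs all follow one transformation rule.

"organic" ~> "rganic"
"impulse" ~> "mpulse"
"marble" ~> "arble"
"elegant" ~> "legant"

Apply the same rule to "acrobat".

The transformation: delete the first character.
"acrobat" → "crobat".

crobat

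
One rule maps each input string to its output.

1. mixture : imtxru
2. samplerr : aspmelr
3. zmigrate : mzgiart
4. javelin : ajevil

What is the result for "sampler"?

The pattern: delete the last character, then swap each adjacent pair of characters (1↔2, 3↔4, ...).
Applying both steps to "sampler": "sample", then "aspmel".

aspmel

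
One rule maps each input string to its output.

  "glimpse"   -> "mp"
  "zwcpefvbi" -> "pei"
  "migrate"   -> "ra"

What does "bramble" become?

mb

The transformation: swap each adjacent pair of characters (1↔2, 3↔4, ...), then keep one character in every 3, starting at position 3 (positions 3rd, 6th, 9th, ...).
Working it through for "bramble": intermediate "rbmalbe", final "mb".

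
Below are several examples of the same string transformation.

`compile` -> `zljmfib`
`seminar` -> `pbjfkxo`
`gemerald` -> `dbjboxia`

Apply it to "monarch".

jlkxoze

In each case the input is transformed by: shift every letter 3 places backward in the alphabet (wrapping around).
"monarch" → "jlkxoze".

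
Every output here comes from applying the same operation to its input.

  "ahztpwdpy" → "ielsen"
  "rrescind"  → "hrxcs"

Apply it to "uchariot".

The transformation: shift every letter 11 places backward in the alphabet (wrapping around), then delete the first 3 characters.
"uchariot" → "jrwpgxdi" → "pgxdi".

pgxdi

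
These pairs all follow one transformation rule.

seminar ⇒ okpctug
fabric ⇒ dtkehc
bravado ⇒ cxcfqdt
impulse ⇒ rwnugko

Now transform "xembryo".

Rule — move the first 2 characters to the end (rotate left by 2), then shift every letter 2 places forward in the alphabet (wrapping around).
Starting from "xembryo": after the first operation, "mbryoxe"; after the second, "odtaqzg".

odtaqzg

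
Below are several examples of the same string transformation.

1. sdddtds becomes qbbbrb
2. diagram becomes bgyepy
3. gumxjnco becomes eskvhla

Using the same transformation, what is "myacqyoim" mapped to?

The pattern: shift every letter 2 places backward in the alphabet (wrapping around), then delete the last character.
Working it through for "myacqyoim": intermediate "kwyaowmgk", final "kwyaowmg".

kwyaowmg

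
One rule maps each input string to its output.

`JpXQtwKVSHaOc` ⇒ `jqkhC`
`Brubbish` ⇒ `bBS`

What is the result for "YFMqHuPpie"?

yQpE

Rule — keep one character in every 3, starting at position 1 (positions 1st, 4th, 7th, ...), then flip the case of every letter.
On "YFMqHuPpie" that produces "yQpE".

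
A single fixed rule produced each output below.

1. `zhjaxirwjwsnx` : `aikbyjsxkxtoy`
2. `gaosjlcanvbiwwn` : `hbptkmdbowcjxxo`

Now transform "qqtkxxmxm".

Each output is the input with this applied: shift every letter 1 place forward in the alphabet (wrapping around).
So "qqtkxxmxm" becomes "rrulyynyn".

rrulyynyn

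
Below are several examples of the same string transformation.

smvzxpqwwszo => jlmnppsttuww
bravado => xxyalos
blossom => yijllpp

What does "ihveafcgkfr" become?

The transformation: sort the characters into alphabetical order, then shift every letter 3 places backward in the alphabet (wrapping around).
Starting from "ihveafcgkfr": after the first operation, "aceffghikrv"; after the second, "xzbccdefhos".

xzbccdefhos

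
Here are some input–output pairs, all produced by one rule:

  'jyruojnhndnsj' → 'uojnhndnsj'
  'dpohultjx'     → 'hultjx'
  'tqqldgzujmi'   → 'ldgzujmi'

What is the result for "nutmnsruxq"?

mnsruxq

Each output is the input with this applied: delete the first 3 characters.
So "nutmnsruxq" becomes "mnsruxq".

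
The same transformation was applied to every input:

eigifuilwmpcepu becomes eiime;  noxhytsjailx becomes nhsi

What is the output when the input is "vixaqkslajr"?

In each case the input is transformed by: keep one character in every 3, starting at position 1 (positions 1st, 4th, 7th, ...).
Applying that to "vixaqkslajr" gives "vasj".

vasj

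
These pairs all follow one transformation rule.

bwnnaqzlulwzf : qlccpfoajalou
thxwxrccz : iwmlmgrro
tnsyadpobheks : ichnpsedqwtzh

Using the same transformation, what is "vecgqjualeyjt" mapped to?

ktrvfyjpatnyi

What's happening: shift every letter 11 places backward in the alphabet (wrapping around).
Doing the same to "vecgqjualeyjt": "ktrvfyjpatnyi".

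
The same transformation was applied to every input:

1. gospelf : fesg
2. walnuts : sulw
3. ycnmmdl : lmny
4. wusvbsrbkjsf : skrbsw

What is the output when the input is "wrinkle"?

The transformation: keep every other character starting from the first (positions 1st, 3rd, 5th, ...), then reverse the string.
"wrinkle" → "wike" → "ekiw".

ekiw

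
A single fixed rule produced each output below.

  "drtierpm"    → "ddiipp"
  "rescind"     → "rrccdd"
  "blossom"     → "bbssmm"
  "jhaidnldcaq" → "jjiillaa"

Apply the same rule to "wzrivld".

wwiidd

Rule — keep one character in every 3, starting at position 1 (positions 1st, 4th, 7th, ...), then double every character.
On "wzrivld": the first step gives "wid", and the second then gives "wwiidd".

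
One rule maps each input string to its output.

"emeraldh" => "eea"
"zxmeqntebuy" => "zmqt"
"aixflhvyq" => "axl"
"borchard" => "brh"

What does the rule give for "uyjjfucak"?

Rule — delete the last 3 characters, then keep every other character starting from the first (positions 1st, 3rd, 5th, ...).
Starting from "uyjjfucak": after the first operation, "uyjjfu"; after the second, "ujf".

ujf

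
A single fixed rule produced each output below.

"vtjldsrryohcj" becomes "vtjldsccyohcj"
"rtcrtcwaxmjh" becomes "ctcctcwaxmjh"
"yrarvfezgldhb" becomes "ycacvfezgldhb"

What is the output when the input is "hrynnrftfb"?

Each output is the input with this applied: replace every "r" with "c".
For "hrynnrftfb" the result is "hcynncftfb".

hcynncftfb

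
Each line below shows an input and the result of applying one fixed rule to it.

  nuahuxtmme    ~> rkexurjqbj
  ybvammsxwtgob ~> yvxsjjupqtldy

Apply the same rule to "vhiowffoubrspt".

Looking at the pairs, the operation is to swap each adjacent pair of characters (1↔2, 3↔4, ...), then shift every letter 3 places backward in the alphabet (wrapping around).
On "vhiowffoubrspt": the first step gives "hvoifwofbusrtp", and the second then gives "eslfctlcyrpoqm".

eslfctlcyrpoqm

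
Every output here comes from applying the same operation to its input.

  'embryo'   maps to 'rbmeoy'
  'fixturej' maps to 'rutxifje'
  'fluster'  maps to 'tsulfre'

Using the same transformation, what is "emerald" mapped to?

Looking at the pairs, the operation is to move the last 2 characters to the front (rotate right by 2), then reverse the string.
Applying both steps to "emerald": "ldemera", then "aremedl".

aremedl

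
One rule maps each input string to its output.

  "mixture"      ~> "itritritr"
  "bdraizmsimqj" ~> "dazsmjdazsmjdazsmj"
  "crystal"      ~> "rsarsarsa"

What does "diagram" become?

The transformation: keep every other character starting from the second (positions 2nd, 4th, 6th, ...), then write the whole string 3 times in a row.
For "diagram", step one produces "iga"; step two turns that into "igaigaiga".

igaigaiga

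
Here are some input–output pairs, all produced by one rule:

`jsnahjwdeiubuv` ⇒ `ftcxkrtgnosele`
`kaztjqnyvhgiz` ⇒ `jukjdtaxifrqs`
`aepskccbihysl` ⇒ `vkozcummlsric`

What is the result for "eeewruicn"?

xooogbesm

Looking at the pairs, the operation is to shift every letter 10 places forward in the alphabet (wrapping around), then move the last character to the front.
Starting from "eeewruicn": after the first operation, "ooogbesmx"; after the second, "xooogbesm".
(Check on "aepskccbihysl": → "kozcummlsricv" → "vkozcummlsric" ✓)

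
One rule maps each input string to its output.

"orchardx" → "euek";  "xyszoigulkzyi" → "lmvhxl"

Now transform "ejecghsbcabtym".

The pattern: shift every letter 13 places forward in the alphabet (wrapping around) — i.e. ROT13, then keep every other character starting from the second (positions 2nd, 4th, 6th, ...).
Applying that to "ejecghsbcabtym" gives "wpuongz".

wpuongz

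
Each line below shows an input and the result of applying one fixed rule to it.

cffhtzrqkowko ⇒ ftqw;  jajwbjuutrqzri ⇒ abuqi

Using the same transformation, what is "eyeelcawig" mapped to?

The rule is to keep one character in every 3, starting at position 2 (positions 2nd, 5th, 8th, ...).
So "eyeelcawig" becomes "ylw".

ylw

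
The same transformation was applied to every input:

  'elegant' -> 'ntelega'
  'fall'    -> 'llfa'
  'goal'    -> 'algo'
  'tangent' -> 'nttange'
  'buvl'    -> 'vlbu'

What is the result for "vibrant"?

In each case the input is transformed by: move the last 2 characters to the front (rotate right by 2).
Doing the same to "vibrant": "ntvibra".

ntvibra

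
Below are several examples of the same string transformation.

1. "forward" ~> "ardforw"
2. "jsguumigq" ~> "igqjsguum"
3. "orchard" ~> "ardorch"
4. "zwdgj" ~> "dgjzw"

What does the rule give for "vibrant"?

antvibr

The rule is to move the last 3 characters to the front (rotate right by 3).
Doing the same to "vibrant": "antvibr".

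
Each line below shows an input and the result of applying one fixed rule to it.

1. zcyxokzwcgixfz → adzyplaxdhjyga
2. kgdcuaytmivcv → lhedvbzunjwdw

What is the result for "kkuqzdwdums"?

What's happening: shift every letter 1 place forward in the alphabet (wrapping around).
"kkuqzdwdums" → "llvraexevnt".

llvraexevnt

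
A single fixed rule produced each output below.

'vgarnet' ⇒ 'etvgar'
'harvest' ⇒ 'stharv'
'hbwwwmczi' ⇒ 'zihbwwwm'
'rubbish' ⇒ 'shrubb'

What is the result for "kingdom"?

Rule — move the last 3 characters to the front (rotate right by 3), then delete the first character.
Starting from "kingdom": after the first operation, "domking"; after the second, "omking".

omking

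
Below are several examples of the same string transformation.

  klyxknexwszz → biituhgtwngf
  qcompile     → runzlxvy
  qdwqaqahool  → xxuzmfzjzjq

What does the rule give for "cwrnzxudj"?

dmslfawig

Rule — move the last 3 characters to the front (rotate right by 3), then shift every letter 9 places forward in the alphabet (wrapping around).
Applying both steps to "cwrnzxudj": "udjcwrnzx", then "dmslfawig".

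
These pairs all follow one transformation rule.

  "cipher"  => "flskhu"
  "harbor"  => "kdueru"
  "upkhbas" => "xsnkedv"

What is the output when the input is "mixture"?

plawxuh

In each case the input is transformed by: shift every letter 3 places forward in the alphabet (wrapping around).
So "mixture" becomes "plawxuh".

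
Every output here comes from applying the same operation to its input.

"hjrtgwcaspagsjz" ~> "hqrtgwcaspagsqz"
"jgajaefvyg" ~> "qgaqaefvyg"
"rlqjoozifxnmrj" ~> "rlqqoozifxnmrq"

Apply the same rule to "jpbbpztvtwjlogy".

The rule is to replace every "j" with "q".
On "jpbbpztvtwjlogy" that produces "qpbbpztvtwqlogy".

qpbbpztvtwqlogy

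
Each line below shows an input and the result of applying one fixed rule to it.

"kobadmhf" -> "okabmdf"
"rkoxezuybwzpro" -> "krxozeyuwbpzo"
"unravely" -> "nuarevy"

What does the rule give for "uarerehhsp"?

Rule — swap each adjacent pair of characters (1↔2, 3↔4, ...), then delete the last character.
On "uarerehhsp": the first step gives "auererhhps", and the second then gives "auererhhp".
(Check on "unravely": → "nuarevyl" → "nuarevy" ✓)

auererhhp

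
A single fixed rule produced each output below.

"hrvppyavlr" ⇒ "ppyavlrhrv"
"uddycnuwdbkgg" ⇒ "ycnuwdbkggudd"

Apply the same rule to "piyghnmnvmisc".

ghnmnvmiscpiy

The pattern: move the first 3 characters to the end (rotate left by 3).
On "piyghnmnvmisc" that produces "ghnmnvmiscpiy".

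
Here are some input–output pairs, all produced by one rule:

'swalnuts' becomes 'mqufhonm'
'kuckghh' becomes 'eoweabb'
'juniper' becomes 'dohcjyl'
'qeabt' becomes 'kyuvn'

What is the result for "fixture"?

Rule — shift every letter 6 places backward in the alphabet (wrapping around).
Doing the same to "fixture": "zcrnoly".

zcrnoly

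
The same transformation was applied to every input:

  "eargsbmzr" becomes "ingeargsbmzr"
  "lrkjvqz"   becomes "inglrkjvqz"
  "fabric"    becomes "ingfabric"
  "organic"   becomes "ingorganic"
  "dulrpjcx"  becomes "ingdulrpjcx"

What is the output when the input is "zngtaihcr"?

ingzngtaihcr

In each case the input is transformed by: prepend "ing".
For "zngtaihcr" the result is "ingzngtaihcr".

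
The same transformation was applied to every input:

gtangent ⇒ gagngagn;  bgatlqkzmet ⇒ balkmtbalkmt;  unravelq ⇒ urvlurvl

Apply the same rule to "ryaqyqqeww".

rayqwrayqw

The transformation: keep every other character starting from the first (positions 1st, 3rd, 5th, ...), then write the whole string twice.
On "ryaqyqqeww": the first step gives "rayqw", and the second then gives "rayqwrayqw".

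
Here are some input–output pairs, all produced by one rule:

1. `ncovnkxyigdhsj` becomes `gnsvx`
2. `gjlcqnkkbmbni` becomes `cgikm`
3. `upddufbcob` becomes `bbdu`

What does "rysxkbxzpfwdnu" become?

fnrxx

The pattern: keep one character in every 3, starting at position 1 (positions 1st, 4th, 7th, ...), then sort the characters into alphabetical order.
On "rysxkbxzpfwdnu": the first step gives "rxxfn", and the second then gives "fnrxx".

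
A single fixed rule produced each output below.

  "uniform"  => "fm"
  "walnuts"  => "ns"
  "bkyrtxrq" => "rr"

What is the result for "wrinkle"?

ne

In each case the input is transformed by: move the first character to the end, then keep one character in every 3, starting at position 3 (positions 3rd, 6th, 9th, ...).
On "wrinkle": the first step gives "rinklew", and the second then gives "ne".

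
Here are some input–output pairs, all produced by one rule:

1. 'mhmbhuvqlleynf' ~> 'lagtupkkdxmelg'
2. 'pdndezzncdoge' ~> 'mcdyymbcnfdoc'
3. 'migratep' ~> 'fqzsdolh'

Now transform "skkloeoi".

jkndnhrj

The transformation: shift every letter 1 place backward in the alphabet (wrapping around), then move the first 2 characters to the end (rotate left by 2).
For "skkloeoi", step one produces "rjjkndnh"; step two turns that into "jkndnhrj".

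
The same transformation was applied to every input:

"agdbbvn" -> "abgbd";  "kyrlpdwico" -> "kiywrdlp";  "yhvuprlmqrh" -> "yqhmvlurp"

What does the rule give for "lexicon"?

lceix

The transformation: delete the last 2 characters, then take characters alternately from the front and the back (1st, last, 2nd, 2nd-last, ...).
For "lexicon", step one produces "lexic"; step two turns that into "lceix".
(Check on "agdbbvn": → "agdbb" → "abgbd" ✓)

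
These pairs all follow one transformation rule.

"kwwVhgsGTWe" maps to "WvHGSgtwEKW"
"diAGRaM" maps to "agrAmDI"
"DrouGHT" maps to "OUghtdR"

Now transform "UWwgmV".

Looking at the pairs, the operation is to flip the case of every letter, then move the first 2 characters to the end (rotate left by 2).
Applying both steps to "UWwgmV": "uwWGMv", then "WGMvuw".
(Check on "diAGRaM": → "DIagrAm" → "agrAmDI" ✓)

WGMvuw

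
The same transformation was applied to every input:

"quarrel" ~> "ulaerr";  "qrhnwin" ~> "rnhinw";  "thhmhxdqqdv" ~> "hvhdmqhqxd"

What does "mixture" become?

Looking at the pairs, the operation is to delete the first character, then take characters alternately from the front and the back (1st, last, 2nd, 2nd-last, ...).
Applying both steps to "mixture": "ixture", then "iexrtu".

iexrtu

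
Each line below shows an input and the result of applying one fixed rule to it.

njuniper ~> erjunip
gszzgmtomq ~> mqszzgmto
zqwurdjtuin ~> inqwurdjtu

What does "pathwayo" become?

Looking at the pairs, the operation is to delete the first character, then move the last 2 characters to the front (rotate right by 2).
For "pathwayo", step one produces "athwayo"; step two turns that into "yoathwa".
(Check on "gszzgmtomq": → "szzgmtomq" → "mqszzgmto" ✓)

yoathwa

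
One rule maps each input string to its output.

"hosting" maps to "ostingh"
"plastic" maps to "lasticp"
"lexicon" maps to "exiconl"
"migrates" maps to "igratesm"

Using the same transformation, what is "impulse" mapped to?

mpulsei

Looking at the pairs, the operation is to move the first character to the end.
Applying that to "impulse" gives "mpulsei".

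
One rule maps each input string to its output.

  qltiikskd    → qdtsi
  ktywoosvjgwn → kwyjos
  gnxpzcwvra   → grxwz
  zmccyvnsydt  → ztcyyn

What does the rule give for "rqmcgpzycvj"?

The rule is to keep every other character starting from the first (positions 1st, 3rd, 5th, ...), then take characters alternately from the front and the back (1st, last, 2nd, 2nd-last, ...).
Working it through for "rqmcgpzycvj": intermediate "rmgzcj", final "rjmcgz".

rjmcgz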